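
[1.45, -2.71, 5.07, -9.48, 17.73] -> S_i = 1.45*(-1.87)^i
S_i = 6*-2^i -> [6, -12, 24, -48, 96]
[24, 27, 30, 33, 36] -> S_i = 24 + 3*i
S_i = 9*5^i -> [9, 45, 225, 1125, 5625]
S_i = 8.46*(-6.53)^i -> [8.46, -55.24, 360.74, -2355.65, 15382.36]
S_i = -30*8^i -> [-30, -240, -1920, -15360, -122880]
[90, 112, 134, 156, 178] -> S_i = 90 + 22*i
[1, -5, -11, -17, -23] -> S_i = 1 + -6*i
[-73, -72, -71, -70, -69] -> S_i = -73 + 1*i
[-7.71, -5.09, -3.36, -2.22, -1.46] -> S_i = -7.71*0.66^i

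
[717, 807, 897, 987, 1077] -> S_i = 717 + 90*i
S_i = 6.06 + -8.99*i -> [6.06, -2.93, -11.92, -20.91, -29.9]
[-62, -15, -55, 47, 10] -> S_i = Random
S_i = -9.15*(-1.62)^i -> [-9.15, 14.82, -24.01, 38.9, -63.02]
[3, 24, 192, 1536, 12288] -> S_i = 3*8^i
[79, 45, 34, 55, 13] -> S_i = Random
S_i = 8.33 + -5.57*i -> [8.33, 2.76, -2.81, -8.38, -13.95]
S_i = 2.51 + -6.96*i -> [2.51, -4.45, -11.41, -18.37, -25.33]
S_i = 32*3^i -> [32, 96, 288, 864, 2592]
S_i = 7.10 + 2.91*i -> [7.1, 10.01, 12.92, 15.83, 18.74]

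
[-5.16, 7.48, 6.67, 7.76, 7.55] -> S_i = Random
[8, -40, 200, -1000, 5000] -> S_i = 8*-5^i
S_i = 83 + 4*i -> [83, 87, 91, 95, 99]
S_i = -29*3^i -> [-29, -87, -261, -783, -2349]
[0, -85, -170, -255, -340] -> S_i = 0 + -85*i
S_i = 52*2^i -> [52, 104, 208, 416, 832]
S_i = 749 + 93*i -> [749, 842, 935, 1028, 1121]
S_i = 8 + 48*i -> [8, 56, 104, 152, 200]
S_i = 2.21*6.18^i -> [2.21, 13.66, 84.41, 521.62, 3223.64]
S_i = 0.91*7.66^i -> [0.91, 6.97, 53.39, 409.0, 3132.97]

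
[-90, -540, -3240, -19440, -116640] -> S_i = -90*6^i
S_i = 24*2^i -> [24, 48, 96, 192, 384]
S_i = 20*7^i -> [20, 140, 980, 6860, 48020]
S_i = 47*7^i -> [47, 329, 2303, 16121, 112847]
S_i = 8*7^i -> [8, 56, 392, 2744, 19208]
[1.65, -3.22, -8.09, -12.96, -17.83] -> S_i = 1.65 + -4.87*i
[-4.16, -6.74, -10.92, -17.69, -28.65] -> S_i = -4.16*1.62^i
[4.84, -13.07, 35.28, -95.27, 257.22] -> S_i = 4.84*(-2.70)^i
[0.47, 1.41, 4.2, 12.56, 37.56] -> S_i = 0.47*2.99^i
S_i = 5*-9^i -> [5, -45, 405, -3645, 32805]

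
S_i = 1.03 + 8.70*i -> [1.03, 9.73, 18.43, 27.13, 35.83]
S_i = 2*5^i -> [2, 10, 50, 250, 1250]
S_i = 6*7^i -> [6, 42, 294, 2058, 14406]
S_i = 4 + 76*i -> [4, 80, 156, 232, 308]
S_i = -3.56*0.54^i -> [-3.56, -1.92, -1.04, -0.56, -0.3]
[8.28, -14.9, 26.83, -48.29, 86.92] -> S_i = 8.28*(-1.80)^i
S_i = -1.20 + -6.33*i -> [-1.2, -7.53, -13.86, -20.19, -26.52]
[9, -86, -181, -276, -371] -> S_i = 9 + -95*i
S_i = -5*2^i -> [-5, -10, -20, -40, -80]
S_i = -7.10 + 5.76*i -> [-7.1, -1.34, 4.42, 10.18, 15.94]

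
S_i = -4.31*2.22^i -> [-4.31, -9.57, -21.24, -47.16, -104.69]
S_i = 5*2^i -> [5, 10, 20, 40, 80]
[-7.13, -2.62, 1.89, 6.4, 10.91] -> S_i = -7.13 + 4.51*i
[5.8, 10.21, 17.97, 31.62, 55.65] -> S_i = 5.80*1.76^i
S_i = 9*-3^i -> [9, -27, 81, -243, 729]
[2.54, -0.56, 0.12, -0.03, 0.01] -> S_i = 2.54*(-0.22)^i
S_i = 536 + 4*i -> [536, 540, 544, 548, 552]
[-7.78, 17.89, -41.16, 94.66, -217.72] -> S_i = -7.78*(-2.30)^i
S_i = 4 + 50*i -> [4, 54, 104, 154, 204]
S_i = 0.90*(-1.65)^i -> [0.9, -1.48, 2.45, -4.04, 6.67]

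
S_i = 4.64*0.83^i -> [4.64, 3.85, 3.2, 2.65, 2.2]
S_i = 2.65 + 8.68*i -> [2.65, 11.33, 20.01, 28.69, 37.37]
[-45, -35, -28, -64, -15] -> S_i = Random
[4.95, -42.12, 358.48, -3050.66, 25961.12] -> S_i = 4.95*(-8.51)^i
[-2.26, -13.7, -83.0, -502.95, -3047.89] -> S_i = -2.26*6.06^i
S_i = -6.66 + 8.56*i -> [-6.66, 1.9, 10.46, 19.02, 27.58]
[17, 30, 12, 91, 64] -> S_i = Random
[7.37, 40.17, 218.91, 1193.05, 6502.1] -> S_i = 7.37*5.45^i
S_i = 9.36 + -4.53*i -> [9.36, 4.83, 0.3, -4.23, -8.76]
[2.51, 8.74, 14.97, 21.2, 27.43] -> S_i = 2.51 + 6.23*i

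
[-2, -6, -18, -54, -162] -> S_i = -2*3^i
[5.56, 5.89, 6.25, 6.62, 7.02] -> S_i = 5.56*1.06^i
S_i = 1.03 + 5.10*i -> [1.03, 6.13, 11.23, 16.33, 21.43]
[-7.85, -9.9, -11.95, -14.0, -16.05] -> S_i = -7.85 + -2.05*i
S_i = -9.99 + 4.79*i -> [-9.99, -5.2, -0.41, 4.38, 9.17]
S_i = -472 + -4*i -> [-472, -476, -480, -484, -488]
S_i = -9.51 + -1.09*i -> [-9.51, -10.6, -11.69, -12.78, -13.87]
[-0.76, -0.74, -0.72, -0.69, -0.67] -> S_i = -0.76*0.97^i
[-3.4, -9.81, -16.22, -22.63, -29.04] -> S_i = -3.40 + -6.41*i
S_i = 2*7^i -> [2, 14, 98, 686, 4802]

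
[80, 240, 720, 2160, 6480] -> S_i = 80*3^i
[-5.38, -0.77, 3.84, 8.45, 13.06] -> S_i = -5.38 + 4.61*i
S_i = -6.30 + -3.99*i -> [-6.3, -10.29, -14.28, -18.27, -22.26]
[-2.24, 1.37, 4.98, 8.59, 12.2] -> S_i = -2.24 + 3.61*i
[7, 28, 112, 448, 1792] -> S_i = 7*4^i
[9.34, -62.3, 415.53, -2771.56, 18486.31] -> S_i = 9.34*(-6.67)^i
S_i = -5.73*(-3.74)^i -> [-5.73, 21.43, -80.15, 299.76, -1121.09]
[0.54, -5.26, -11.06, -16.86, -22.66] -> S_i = 0.54 + -5.80*i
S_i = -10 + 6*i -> [-10, -4, 2, 8, 14]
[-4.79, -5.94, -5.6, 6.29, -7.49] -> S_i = Random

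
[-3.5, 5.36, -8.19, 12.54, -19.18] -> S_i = -3.50*(-1.53)^i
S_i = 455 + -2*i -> [455, 453, 451, 449, 447]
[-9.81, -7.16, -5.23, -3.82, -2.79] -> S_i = -9.81*0.73^i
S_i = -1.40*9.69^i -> [-1.4, -13.57, -131.45, -1273.79, -12343.07]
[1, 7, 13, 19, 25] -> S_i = 1 + 6*i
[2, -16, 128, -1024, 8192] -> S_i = 2*-8^i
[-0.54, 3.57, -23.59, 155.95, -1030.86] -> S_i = -0.54*(-6.61)^i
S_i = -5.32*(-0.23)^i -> [-5.32, 1.22, -0.28, 0.06, -0.01]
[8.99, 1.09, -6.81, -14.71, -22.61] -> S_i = 8.99 + -7.90*i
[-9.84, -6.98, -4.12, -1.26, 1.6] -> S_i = -9.84 + 2.86*i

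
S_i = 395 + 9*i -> [395, 404, 413, 422, 431]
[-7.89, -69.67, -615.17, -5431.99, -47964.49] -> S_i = -7.89*8.83^i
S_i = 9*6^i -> [9, 54, 324, 1944, 11664]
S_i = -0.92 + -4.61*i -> [-0.92, -5.53, -10.14, -14.75, -19.36]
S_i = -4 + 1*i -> [-4, -3, -2, -1, 0]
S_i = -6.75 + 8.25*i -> [-6.75, 1.5, 9.75, 18.0, 26.25]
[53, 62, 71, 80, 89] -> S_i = 53 + 9*i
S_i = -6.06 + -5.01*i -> [-6.06, -11.07, -16.08, -21.09, -26.1]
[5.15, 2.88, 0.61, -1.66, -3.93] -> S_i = 5.15 + -2.27*i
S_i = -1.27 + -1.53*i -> [-1.27, -2.8, -4.33, -5.86, -7.39]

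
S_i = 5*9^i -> [5, 45, 405, 3645, 32805]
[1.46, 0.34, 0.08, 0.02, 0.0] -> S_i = 1.46*0.23^i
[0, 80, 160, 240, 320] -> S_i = 0 + 80*i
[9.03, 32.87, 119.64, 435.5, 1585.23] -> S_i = 9.03*3.64^i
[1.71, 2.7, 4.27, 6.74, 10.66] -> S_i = 1.71*1.58^i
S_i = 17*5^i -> [17, 85, 425, 2125, 10625]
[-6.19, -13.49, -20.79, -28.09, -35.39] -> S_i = -6.19 + -7.30*i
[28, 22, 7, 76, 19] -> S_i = Random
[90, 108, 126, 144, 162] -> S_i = 90 + 18*i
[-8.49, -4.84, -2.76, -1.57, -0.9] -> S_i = -8.49*0.57^i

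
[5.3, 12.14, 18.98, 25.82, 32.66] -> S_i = 5.30 + 6.84*i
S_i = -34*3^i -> [-34, -102, -306, -918, -2754]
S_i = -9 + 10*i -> [-9, 1, 11, 21, 31]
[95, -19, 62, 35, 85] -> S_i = Random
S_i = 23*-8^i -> [23, -184, 1472, -11776, 94208]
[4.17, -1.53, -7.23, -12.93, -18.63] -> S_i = 4.17 + -5.70*i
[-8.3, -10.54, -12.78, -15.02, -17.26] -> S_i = -8.30 + -2.24*i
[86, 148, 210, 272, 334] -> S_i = 86 + 62*i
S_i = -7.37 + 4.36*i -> [-7.37, -3.01, 1.35, 5.71, 10.07]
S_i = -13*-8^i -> [-13, 104, -832, 6656, -53248]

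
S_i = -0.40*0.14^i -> [-0.4, -0.06, -0.01, -0.0, -0.0]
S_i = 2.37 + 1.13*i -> [2.37, 3.5, 4.63, 5.76, 6.89]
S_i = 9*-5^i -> [9, -45, 225, -1125, 5625]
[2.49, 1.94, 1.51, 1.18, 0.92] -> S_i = 2.49*0.78^i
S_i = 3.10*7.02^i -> [3.1, 21.76, 152.77, 1072.44, 7528.53]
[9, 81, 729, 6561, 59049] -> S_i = 9*9^i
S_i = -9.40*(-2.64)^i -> [-9.4, 24.82, -65.51, 172.96, -456.61]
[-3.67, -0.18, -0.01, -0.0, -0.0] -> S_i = -3.67*0.05^i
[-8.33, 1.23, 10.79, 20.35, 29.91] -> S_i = -8.33 + 9.56*i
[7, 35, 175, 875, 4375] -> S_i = 7*5^i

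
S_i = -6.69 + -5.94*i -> [-6.69, -12.63, -18.57, -24.51, -30.45]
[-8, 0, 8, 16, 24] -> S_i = -8 + 8*i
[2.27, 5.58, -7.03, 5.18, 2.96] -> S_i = Random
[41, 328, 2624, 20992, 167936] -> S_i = 41*8^i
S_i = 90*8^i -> [90, 720, 5760, 46080, 368640]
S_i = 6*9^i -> [6, 54, 486, 4374, 39366]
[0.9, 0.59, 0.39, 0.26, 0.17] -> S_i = 0.90*0.66^i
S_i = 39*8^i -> [39, 312, 2496, 19968, 159744]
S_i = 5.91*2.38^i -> [5.91, 14.07, 33.48, 79.67, 189.62]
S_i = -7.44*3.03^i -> [-7.44, -22.54, -68.31, -206.97, -627.11]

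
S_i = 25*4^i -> [25, 100, 400, 1600, 6400]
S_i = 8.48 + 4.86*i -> [8.48, 13.34, 18.2, 23.06, 27.92]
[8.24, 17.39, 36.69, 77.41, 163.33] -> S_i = 8.24*2.11^i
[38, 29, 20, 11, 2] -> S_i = 38 + -9*i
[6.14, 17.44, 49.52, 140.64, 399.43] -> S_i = 6.14*2.84^i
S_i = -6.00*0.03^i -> [-6.0, -0.18, -0.01, -0.0, -0.0]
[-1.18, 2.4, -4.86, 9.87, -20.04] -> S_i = -1.18*(-2.03)^i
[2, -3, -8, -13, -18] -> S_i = 2 + -5*i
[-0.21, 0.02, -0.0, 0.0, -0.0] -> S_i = -0.21*(-0.09)^i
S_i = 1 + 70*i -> [1, 71, 141, 211, 281]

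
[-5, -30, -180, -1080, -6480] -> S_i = -5*6^i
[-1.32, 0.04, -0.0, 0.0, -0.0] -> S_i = -1.32*(-0.03)^i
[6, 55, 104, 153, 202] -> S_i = 6 + 49*i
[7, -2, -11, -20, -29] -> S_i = 7 + -9*i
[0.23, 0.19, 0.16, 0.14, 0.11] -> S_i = 0.23*0.84^i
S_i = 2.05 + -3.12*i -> [2.05, -1.07, -4.19, -7.31, -10.43]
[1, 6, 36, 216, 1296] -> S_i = 1*6^i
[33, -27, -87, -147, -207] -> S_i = 33 + -60*i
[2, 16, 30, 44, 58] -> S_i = 2 + 14*i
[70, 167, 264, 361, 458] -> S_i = 70 + 97*i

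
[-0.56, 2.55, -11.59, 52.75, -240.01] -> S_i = -0.56*(-4.55)^i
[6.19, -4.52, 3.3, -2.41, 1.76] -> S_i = 6.19*(-0.73)^i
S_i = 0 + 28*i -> [0, 28, 56, 84, 112]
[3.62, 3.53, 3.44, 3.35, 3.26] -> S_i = 3.62 + -0.09*i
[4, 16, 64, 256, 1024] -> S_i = 4*4^i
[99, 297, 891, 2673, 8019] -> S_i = 99*3^i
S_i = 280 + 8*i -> [280, 288, 296, 304, 312]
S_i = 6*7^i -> [6, 42, 294, 2058, 14406]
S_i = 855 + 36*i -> [855, 891, 927, 963, 999]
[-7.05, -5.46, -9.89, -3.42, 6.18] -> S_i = Random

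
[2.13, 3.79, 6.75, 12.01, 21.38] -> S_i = 2.13*1.78^i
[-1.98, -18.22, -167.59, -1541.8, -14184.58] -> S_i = -1.98*9.20^i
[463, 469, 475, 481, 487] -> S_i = 463 + 6*i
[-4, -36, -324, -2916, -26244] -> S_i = -4*9^i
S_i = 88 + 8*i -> [88, 96, 104, 112, 120]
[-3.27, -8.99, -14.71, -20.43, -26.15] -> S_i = -3.27 + -5.72*i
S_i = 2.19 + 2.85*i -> [2.19, 5.04, 7.89, 10.74, 13.59]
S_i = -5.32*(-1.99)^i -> [-5.32, 10.59, -21.07, 41.92, -83.43]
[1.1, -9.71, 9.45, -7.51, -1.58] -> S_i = Random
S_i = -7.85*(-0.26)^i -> [-7.85, 2.04, -0.53, 0.14, -0.04]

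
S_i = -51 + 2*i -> [-51, -49, -47, -45, -43]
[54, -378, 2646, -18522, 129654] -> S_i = 54*-7^i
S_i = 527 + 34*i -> [527, 561, 595, 629, 663]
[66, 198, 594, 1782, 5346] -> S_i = 66*3^i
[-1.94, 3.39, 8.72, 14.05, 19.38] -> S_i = -1.94 + 5.33*i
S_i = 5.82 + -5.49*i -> [5.82, 0.33, -5.16, -10.65, -16.14]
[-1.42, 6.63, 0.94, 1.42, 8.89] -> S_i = Random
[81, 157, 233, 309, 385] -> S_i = 81 + 76*i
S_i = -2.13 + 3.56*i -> [-2.13, 1.43, 4.99, 8.55, 12.11]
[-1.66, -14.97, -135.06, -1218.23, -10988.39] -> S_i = -1.66*9.02^i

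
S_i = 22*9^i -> [22, 198, 1782, 16038, 144342]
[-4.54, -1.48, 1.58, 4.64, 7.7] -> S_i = -4.54 + 3.06*i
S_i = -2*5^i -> [-2, -10, -50, -250, -1250]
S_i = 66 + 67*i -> [66, 133, 200, 267, 334]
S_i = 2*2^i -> [2, 4, 8, 16, 32]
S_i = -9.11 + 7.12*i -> [-9.11, -1.99, 5.13, 12.25, 19.37]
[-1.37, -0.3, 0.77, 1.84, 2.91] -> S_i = -1.37 + 1.07*i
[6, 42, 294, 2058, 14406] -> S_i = 6*7^i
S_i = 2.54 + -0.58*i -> [2.54, 1.96, 1.38, 0.8, 0.22]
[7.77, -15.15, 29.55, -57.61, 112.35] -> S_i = 7.77*(-1.95)^i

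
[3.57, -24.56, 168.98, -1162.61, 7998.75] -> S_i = 3.57*(-6.88)^i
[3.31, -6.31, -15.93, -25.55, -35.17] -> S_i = 3.31 + -9.62*i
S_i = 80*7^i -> [80, 560, 3920, 27440, 192080]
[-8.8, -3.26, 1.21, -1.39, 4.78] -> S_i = Random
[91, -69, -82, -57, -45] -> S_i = Random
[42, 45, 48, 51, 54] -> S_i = 42 + 3*i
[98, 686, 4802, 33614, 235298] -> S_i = 98*7^i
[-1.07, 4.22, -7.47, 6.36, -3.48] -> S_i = Random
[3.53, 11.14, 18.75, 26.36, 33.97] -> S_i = 3.53 + 7.61*i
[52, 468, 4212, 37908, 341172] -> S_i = 52*9^i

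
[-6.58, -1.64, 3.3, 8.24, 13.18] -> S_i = -6.58 + 4.94*i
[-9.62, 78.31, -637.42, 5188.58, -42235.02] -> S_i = -9.62*(-8.14)^i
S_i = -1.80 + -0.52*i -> [-1.8, -2.32, -2.84, -3.36, -3.88]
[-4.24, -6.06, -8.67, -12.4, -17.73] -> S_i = -4.24*1.43^i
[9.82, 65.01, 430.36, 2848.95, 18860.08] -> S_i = 9.82*6.62^i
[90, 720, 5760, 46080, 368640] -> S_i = 90*8^i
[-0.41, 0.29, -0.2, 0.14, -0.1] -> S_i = -0.41*(-0.70)^i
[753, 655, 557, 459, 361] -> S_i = 753 + -98*i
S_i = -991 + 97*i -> [-991, -894, -797, -700, -603]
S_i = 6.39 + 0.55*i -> [6.39, 6.94, 7.49, 8.04, 8.59]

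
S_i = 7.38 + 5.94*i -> [7.38, 13.32, 19.26, 25.2, 31.14]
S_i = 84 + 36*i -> [84, 120, 156, 192, 228]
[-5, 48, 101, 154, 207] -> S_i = -5 + 53*i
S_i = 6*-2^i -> [6, -12, 24, -48, 96]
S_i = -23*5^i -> [-23, -115, -575, -2875, -14375]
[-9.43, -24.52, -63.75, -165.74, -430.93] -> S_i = -9.43*2.60^i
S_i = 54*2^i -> [54, 108, 216, 432, 864]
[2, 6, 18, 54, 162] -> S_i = 2*3^i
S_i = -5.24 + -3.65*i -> [-5.24, -8.89, -12.54, -16.19, -19.84]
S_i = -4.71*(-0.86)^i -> [-4.71, 4.05, -3.48, 3.0, -2.58]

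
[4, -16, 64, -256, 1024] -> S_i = 4*-4^i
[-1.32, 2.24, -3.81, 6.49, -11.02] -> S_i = -1.32*(-1.70)^i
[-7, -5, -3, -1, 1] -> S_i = -7 + 2*i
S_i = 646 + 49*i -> [646, 695, 744, 793, 842]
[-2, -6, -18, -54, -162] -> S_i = -2*3^i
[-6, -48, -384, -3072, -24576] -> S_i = -6*8^i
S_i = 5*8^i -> [5, 40, 320, 2560, 20480]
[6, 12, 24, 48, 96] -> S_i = 6*2^i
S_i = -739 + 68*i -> [-739, -671, -603, -535, -467]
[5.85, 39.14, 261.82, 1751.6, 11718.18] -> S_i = 5.85*6.69^i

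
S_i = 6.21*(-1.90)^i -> [6.21, -11.8, 22.42, -42.59, 80.93]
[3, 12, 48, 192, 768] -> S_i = 3*4^i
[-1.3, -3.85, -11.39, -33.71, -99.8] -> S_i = -1.30*2.96^i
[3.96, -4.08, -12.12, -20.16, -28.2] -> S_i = 3.96 + -8.04*i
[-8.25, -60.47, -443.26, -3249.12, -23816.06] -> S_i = -8.25*7.33^i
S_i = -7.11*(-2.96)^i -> [-7.11, 21.05, -62.29, 184.39, -545.8]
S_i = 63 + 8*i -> [63, 71, 79, 87, 95]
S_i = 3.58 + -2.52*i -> [3.58, 1.06, -1.46, -3.98, -6.5]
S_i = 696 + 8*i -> [696, 704, 712, 720, 728]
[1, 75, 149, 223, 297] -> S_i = 1 + 74*i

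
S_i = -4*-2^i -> [-4, 8, -16, 32, -64]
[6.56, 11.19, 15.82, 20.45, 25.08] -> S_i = 6.56 + 4.63*i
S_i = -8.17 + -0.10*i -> [-8.17, -8.27, -8.37, -8.47, -8.57]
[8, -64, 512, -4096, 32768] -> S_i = 8*-8^i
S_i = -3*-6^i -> [-3, 18, -108, 648, -3888]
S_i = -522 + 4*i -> [-522, -518, -514, -510, -506]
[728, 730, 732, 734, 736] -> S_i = 728 + 2*i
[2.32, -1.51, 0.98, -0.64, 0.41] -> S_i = 2.32*(-0.65)^i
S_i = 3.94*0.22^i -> [3.94, 0.87, 0.19, 0.04, 0.01]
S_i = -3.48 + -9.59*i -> [-3.48, -13.07, -22.66, -32.25, -41.84]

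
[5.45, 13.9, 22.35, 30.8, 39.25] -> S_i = 5.45 + 8.45*i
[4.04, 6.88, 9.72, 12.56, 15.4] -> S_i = 4.04 + 2.84*i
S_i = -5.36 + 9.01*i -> [-5.36, 3.65, 12.66, 21.67, 30.68]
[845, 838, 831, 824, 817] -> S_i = 845 + -7*i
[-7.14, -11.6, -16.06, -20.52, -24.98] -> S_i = -7.14 + -4.46*i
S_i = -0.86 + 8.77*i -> [-0.86, 7.91, 16.68, 25.45, 34.22]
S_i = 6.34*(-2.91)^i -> [6.34, -18.45, 53.69, -156.23, 454.63]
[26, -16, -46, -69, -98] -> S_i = Random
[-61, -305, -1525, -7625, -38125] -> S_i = -61*5^i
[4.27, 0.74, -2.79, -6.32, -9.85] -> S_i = 4.27 + -3.53*i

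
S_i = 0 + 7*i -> [0, 7, 14, 21, 28]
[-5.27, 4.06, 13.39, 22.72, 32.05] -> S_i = -5.27 + 9.33*i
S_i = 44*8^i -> [44, 352, 2816, 22528, 180224]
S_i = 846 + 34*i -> [846, 880, 914, 948, 982]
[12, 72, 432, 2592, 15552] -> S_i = 12*6^i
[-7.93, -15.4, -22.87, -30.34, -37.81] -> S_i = -7.93 + -7.47*i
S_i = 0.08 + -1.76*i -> [0.08, -1.68, -3.44, -5.2, -6.96]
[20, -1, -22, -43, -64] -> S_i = 20 + -21*i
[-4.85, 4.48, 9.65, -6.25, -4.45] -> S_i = Random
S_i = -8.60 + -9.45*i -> [-8.6, -18.05, -27.5, -36.95, -46.4]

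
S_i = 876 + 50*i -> [876, 926, 976, 1026, 1076]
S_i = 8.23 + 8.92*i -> [8.23, 17.15, 26.07, 34.99, 43.91]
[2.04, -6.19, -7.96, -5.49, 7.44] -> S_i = Random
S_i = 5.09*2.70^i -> [5.09, 13.74, 37.11, 100.19, 270.5]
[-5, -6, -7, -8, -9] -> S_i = -5 + -1*i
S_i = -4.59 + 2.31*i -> [-4.59, -2.28, 0.03, 2.34, 4.65]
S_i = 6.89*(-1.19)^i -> [6.89, -8.2, 9.76, -11.61, 13.82]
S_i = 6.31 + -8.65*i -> [6.31, -2.34, -10.99, -19.64, -28.29]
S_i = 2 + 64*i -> [2, 66, 130, 194, 258]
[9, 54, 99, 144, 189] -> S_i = 9 + 45*i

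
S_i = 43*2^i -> [43, 86, 172, 344, 688]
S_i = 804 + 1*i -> [804, 805, 806, 807, 808]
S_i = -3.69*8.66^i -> [-3.69, -31.96, -276.73, -2396.51, -20753.81]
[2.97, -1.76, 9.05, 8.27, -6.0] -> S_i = Random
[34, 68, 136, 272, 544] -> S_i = 34*2^i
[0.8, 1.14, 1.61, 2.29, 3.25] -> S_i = 0.80*1.42^i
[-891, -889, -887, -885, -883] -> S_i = -891 + 2*i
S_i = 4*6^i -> [4, 24, 144, 864, 5184]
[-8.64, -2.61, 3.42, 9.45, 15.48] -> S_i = -8.64 + 6.03*i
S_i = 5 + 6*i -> [5, 11, 17, 23, 29]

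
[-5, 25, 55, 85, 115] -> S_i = -5 + 30*i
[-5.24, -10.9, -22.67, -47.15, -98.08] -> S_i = -5.24*2.08^i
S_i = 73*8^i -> [73, 584, 4672, 37376, 299008]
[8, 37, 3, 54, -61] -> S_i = Random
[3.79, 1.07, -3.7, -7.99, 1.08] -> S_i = Random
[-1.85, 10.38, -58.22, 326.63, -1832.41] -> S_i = -1.85*(-5.61)^i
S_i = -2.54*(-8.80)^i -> [-2.54, 22.35, -196.7, 1730.94, -15232.26]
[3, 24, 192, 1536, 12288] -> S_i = 3*8^i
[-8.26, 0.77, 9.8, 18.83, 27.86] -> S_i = -8.26 + 9.03*i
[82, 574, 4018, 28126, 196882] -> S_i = 82*7^i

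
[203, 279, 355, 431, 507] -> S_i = 203 + 76*i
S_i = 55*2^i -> [55, 110, 220, 440, 880]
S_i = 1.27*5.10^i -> [1.27, 6.48, 33.03, 168.47, 859.18]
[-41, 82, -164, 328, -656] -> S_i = -41*-2^i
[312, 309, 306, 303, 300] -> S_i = 312 + -3*i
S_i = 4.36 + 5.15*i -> [4.36, 9.51, 14.66, 19.81, 24.96]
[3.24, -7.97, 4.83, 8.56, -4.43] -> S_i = Random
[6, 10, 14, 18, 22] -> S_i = 6 + 4*i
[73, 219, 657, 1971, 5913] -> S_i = 73*3^i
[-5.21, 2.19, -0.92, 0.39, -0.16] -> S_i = -5.21*(-0.42)^i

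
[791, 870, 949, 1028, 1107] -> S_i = 791 + 79*i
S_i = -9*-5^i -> [-9, 45, -225, 1125, -5625]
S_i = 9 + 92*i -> [9, 101, 193, 285, 377]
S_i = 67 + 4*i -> [67, 71, 75, 79, 83]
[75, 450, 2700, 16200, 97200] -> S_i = 75*6^i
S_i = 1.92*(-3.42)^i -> [1.92, -6.57, 22.46, -76.8, 262.67]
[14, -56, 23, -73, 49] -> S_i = Random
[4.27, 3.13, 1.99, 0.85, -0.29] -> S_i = 4.27 + -1.14*i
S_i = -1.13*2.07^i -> [-1.13, -2.34, -4.84, -10.02, -20.75]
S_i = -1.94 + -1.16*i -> [-1.94, -3.1, -4.26, -5.42, -6.58]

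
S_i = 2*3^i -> [2, 6, 18, 54, 162]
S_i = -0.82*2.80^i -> [-0.82, -2.3, -6.43, -18.0, -50.4]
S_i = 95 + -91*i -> [95, 4, -87, -178, -269]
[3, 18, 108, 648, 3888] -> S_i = 3*6^i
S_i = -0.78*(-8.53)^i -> [-0.78, 6.65, -56.75, 484.11, -4129.44]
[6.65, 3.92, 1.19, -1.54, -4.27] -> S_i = 6.65 + -2.73*i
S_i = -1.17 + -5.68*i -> [-1.17, -6.85, -12.53, -18.21, -23.89]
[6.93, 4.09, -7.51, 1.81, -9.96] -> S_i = Random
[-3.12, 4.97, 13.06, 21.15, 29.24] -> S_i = -3.12 + 8.09*i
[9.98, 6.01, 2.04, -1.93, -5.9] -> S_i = 9.98 + -3.97*i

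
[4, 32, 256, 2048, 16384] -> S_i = 4*8^i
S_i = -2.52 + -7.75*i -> [-2.52, -10.27, -18.02, -25.77, -33.52]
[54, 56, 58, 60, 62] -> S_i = 54 + 2*i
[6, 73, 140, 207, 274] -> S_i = 6 + 67*i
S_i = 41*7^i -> [41, 287, 2009, 14063, 98441]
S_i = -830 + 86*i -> [-830, -744, -658, -572, -486]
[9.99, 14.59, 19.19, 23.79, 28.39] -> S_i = 9.99 + 4.60*i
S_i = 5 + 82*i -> [5, 87, 169, 251, 333]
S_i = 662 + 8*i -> [662, 670, 678, 686, 694]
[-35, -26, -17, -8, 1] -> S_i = -35 + 9*i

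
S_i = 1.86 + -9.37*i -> [1.86, -7.51, -16.88, -26.25, -35.62]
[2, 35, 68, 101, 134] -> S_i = 2 + 33*i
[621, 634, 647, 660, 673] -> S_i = 621 + 13*i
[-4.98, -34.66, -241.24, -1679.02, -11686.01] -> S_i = -4.98*6.96^i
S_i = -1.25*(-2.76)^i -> [-1.25, 3.45, -9.52, 26.28, -72.53]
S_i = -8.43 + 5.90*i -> [-8.43, -2.53, 3.37, 9.27, 15.17]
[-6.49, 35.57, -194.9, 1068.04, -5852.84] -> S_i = -6.49*(-5.48)^i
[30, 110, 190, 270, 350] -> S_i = 30 + 80*i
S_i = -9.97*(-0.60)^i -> [-9.97, 5.98, -3.59, 2.15, -1.29]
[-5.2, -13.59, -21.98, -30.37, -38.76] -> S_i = -5.20 + -8.39*i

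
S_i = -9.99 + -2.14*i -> [-9.99, -12.13, -14.27, -16.41, -18.55]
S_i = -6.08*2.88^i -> [-6.08, -17.51, -50.43, -145.24, -418.29]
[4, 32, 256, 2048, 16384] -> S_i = 4*8^i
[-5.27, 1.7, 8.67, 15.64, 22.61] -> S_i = -5.27 + 6.97*i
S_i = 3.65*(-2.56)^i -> [3.65, -9.34, 23.92, -61.24, 156.77]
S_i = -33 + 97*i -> [-33, 64, 161, 258, 355]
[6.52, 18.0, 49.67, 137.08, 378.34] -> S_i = 6.52*2.76^i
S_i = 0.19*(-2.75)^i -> [0.19, -0.52, 1.44, -3.95, 10.87]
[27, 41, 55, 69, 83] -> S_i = 27 + 14*i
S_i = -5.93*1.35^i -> [-5.93, -8.01, -10.81, -14.59, -19.7]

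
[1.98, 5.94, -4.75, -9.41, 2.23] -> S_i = Random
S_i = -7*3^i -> [-7, -21, -63, -189, -567]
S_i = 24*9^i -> [24, 216, 1944, 17496, 157464]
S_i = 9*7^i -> [9, 63, 441, 3087, 21609]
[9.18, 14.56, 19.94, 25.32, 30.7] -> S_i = 9.18 + 5.38*i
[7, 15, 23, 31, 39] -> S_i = 7 + 8*i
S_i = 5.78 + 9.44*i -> [5.78, 15.22, 24.66, 34.1, 43.54]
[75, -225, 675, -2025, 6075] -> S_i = 75*-3^i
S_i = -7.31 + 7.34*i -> [-7.31, 0.03, 7.37, 14.71, 22.05]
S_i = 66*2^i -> [66, 132, 264, 528, 1056]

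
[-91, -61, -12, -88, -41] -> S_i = Random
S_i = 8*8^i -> [8, 64, 512, 4096, 32768]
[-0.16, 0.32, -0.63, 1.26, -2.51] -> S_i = -0.16*(-1.99)^i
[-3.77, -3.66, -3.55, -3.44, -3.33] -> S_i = -3.77 + 0.11*i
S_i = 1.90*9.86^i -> [1.9, 18.73, 184.72, 1821.31, 17958.14]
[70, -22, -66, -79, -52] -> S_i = Random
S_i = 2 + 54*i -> [2, 56, 110, 164, 218]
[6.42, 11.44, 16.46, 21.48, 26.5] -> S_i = 6.42 + 5.02*i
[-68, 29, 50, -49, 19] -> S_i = Random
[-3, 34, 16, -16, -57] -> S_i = Random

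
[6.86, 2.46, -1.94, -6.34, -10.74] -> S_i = 6.86 + -4.40*i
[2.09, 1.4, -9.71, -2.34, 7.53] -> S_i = Random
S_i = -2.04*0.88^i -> [-2.04, -1.8, -1.58, -1.39, -1.22]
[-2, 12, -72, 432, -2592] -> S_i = -2*-6^i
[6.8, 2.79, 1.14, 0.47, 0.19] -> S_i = 6.80*0.41^i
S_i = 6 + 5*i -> [6, 11, 16, 21, 26]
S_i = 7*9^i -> [7, 63, 567, 5103, 45927]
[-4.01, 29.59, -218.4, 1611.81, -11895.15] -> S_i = -4.01*(-7.38)^i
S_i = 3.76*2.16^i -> [3.76, 8.12, 17.54, 37.89, 81.85]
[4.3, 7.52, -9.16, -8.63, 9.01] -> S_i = Random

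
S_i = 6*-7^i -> [6, -42, 294, -2058, 14406]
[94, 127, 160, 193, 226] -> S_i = 94 + 33*i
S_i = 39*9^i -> [39, 351, 3159, 28431, 255879]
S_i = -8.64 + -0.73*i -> [-8.64, -9.37, -10.1, -10.83, -11.56]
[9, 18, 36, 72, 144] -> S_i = 9*2^i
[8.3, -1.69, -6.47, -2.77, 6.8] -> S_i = Random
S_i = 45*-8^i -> [45, -360, 2880, -23040, 184320]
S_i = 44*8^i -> [44, 352, 2816, 22528, 180224]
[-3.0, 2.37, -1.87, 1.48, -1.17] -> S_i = -3.00*(-0.79)^i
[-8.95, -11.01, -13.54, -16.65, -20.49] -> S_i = -8.95*1.23^i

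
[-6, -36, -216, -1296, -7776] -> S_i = -6*6^i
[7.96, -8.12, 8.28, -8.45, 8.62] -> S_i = 7.96*(-1.02)^i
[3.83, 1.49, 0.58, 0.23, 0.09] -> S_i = 3.83*0.39^i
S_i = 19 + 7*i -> [19, 26, 33, 40, 47]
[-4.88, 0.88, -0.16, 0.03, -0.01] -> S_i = -4.88*(-0.18)^i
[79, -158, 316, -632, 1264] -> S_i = 79*-2^i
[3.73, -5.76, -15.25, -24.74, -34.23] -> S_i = 3.73 + -9.49*i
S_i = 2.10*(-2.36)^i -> [2.1, -4.96, 11.7, -27.6, 65.14]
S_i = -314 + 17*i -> [-314, -297, -280, -263, -246]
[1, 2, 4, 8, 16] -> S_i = 1*2^i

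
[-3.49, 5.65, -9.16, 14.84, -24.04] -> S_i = -3.49*(-1.62)^i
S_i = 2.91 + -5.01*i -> [2.91, -2.1, -7.11, -12.12, -17.13]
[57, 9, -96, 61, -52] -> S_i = Random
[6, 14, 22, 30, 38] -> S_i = 6 + 8*i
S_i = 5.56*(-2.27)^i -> [5.56, -12.62, 28.65, -65.04, 147.63]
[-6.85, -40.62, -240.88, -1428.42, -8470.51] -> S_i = -6.85*5.93^i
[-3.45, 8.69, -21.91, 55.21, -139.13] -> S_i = -3.45*(-2.52)^i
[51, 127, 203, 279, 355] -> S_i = 51 + 76*i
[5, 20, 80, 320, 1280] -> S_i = 5*4^i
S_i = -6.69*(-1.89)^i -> [-6.69, 12.64, -23.9, 45.17, -85.36]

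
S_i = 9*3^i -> [9, 27, 81, 243, 729]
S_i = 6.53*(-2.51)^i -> [6.53, -16.39, 41.14, -103.26, 259.18]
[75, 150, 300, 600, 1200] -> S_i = 75*2^i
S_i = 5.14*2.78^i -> [5.14, 14.29, 39.72, 110.43, 307.0]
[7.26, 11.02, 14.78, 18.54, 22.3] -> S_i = 7.26 + 3.76*i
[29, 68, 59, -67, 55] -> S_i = Random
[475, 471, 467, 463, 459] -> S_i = 475 + -4*i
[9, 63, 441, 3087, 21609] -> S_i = 9*7^i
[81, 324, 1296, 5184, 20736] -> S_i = 81*4^i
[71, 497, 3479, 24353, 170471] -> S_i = 71*7^i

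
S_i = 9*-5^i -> [9, -45, 225, -1125, 5625]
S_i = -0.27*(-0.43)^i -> [-0.27, 0.12, -0.05, 0.02, -0.01]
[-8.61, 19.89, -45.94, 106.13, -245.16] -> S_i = -8.61*(-2.31)^i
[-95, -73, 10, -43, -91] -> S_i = Random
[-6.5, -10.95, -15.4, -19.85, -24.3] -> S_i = -6.50 + -4.45*i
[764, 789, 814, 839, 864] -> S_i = 764 + 25*i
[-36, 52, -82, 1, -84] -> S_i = Random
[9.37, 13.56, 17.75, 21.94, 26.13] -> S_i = 9.37 + 4.19*i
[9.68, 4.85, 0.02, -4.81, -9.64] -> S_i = 9.68 + -4.83*i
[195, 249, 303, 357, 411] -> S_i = 195 + 54*i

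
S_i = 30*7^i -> [30, 210, 1470, 10290, 72030]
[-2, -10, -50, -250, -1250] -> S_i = -2*5^i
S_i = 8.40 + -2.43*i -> [8.4, 5.97, 3.54, 1.11, -1.32]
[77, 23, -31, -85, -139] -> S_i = 77 + -54*i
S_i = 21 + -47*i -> [21, -26, -73, -120, -167]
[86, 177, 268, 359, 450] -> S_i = 86 + 91*i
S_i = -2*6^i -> [-2, -12, -72, -432, -2592]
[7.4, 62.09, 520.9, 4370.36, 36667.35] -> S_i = 7.40*8.39^i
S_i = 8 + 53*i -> [8, 61, 114, 167, 220]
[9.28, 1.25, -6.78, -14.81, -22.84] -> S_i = 9.28 + -8.03*i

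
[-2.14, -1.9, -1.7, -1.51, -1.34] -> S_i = -2.14*0.89^i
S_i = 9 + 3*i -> [9, 12, 15, 18, 21]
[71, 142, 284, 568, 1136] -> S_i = 71*2^i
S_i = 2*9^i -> [2, 18, 162, 1458, 13122]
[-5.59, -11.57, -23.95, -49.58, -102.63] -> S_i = -5.59*2.07^i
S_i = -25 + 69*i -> [-25, 44, 113, 182, 251]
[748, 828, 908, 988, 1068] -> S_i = 748 + 80*i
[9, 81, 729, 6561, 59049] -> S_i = 9*9^i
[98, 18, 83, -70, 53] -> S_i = Random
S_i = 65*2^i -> [65, 130, 260, 520, 1040]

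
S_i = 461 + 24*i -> [461, 485, 509, 533, 557]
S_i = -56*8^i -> [-56, -448, -3584, -28672, -229376]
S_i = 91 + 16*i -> [91, 107, 123, 139, 155]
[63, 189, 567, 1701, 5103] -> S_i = 63*3^i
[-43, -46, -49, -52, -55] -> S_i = -43 + -3*i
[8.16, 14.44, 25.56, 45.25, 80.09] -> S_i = 8.16*1.77^i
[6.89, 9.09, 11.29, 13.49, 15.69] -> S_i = 6.89 + 2.20*i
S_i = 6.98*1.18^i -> [6.98, 8.24, 9.72, 11.47, 13.53]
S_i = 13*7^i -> [13, 91, 637, 4459, 31213]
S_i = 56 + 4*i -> [56, 60, 64, 68, 72]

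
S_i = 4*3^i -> [4, 12, 36, 108, 324]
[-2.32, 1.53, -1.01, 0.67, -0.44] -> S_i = -2.32*(-0.66)^i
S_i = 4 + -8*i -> [4, -4, -12, -20, -28]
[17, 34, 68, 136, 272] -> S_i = 17*2^i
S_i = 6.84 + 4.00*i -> [6.84, 10.84, 14.84, 18.84, 22.84]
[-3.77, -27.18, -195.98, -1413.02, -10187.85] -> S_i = -3.77*7.21^i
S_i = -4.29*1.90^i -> [-4.29, -8.15, -15.49, -29.43, -55.91]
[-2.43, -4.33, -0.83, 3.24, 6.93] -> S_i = Random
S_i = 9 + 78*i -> [9, 87, 165, 243, 321]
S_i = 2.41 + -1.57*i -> [2.41, 0.84, -0.73, -2.3, -3.87]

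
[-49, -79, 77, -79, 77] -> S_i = Random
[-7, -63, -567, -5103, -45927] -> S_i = -7*9^i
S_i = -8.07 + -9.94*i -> [-8.07, -18.01, -27.95, -37.89, -47.83]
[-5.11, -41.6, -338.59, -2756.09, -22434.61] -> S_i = -5.11*8.14^i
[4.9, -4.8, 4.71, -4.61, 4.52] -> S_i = 4.90*(-0.98)^i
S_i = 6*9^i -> [6, 54, 486, 4374, 39366]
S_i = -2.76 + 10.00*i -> [-2.76, 7.24, 17.24, 27.24, 37.24]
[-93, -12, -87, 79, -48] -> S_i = Random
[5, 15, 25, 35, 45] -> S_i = 5 + 10*i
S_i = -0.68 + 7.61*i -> [-0.68, 6.93, 14.54, 22.15, 29.76]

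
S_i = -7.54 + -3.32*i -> [-7.54, -10.86, -14.18, -17.5, -20.82]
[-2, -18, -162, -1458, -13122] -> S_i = -2*9^i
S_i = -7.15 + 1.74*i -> [-7.15, -5.41, -3.67, -1.93, -0.19]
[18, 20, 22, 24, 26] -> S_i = 18 + 2*i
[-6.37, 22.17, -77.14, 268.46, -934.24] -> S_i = -6.37*(-3.48)^i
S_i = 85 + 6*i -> [85, 91, 97, 103, 109]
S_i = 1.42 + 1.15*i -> [1.42, 2.57, 3.72, 4.87, 6.02]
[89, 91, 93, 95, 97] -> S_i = 89 + 2*i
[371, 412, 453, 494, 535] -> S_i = 371 + 41*i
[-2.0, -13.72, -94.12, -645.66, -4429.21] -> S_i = -2.00*6.86^i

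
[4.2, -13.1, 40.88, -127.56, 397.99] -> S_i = 4.20*(-3.12)^i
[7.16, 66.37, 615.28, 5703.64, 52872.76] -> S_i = 7.16*9.27^i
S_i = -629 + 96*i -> [-629, -533, -437, -341, -245]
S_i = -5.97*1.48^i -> [-5.97, -8.84, -13.08, -19.35, -28.64]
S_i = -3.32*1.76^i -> [-3.32, -5.84, -10.28, -18.1, -31.86]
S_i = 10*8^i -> [10, 80, 640, 5120, 40960]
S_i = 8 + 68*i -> [8, 76, 144, 212, 280]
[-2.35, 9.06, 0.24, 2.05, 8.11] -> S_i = Random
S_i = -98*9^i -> [-98, -882, -7938, -71442, -642978]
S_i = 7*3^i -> [7, 21, 63, 189, 567]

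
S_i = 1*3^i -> [1, 3, 9, 27, 81]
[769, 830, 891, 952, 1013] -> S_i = 769 + 61*i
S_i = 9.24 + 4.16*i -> [9.24, 13.4, 17.56, 21.72, 25.88]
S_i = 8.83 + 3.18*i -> [8.83, 12.01, 15.19, 18.37, 21.55]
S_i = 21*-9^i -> [21, -189, 1701, -15309, 137781]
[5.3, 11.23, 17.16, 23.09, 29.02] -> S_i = 5.30 + 5.93*i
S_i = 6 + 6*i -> [6, 12, 18, 24, 30]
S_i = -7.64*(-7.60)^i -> [-7.64, 58.06, -441.29, 3353.78, -25488.7]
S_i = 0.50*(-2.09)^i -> [0.5, -1.04, 2.18, -4.56, 9.54]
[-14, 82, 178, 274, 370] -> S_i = -14 + 96*i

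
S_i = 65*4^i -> [65, 260, 1040, 4160, 16640]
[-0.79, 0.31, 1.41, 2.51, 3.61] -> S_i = -0.79 + 1.10*i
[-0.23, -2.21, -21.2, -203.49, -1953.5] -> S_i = -0.23*9.60^i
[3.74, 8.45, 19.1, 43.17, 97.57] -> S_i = 3.74*2.26^i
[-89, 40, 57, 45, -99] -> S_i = Random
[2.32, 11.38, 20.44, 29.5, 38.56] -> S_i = 2.32 + 9.06*i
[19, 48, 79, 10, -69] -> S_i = Random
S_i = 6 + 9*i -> [6, 15, 24, 33, 42]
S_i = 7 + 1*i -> [7, 8, 9, 10, 11]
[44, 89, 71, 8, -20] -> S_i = Random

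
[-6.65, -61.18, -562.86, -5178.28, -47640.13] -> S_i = -6.65*9.20^i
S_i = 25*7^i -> [25, 175, 1225, 8575, 60025]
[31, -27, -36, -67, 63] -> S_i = Random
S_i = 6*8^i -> [6, 48, 384, 3072, 24576]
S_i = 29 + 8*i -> [29, 37, 45, 53, 61]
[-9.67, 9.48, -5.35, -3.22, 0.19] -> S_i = Random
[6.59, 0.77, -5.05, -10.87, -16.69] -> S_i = 6.59 + -5.82*i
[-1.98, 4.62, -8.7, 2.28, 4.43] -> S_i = Random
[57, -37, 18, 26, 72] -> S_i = Random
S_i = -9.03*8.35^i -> [-9.03, -75.4, -629.59, -5257.11, -43896.88]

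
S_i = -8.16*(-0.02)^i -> [-8.16, 0.16, -0.0, 0.0, -0.0]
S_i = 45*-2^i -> [45, -90, 180, -360, 720]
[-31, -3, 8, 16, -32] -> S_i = Random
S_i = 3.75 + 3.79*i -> [3.75, 7.54, 11.33, 15.12, 18.91]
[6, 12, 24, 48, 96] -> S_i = 6*2^i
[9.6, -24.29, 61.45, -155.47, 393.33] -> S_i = 9.60*(-2.53)^i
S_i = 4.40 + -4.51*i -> [4.4, -0.11, -4.62, -9.13, -13.64]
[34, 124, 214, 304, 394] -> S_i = 34 + 90*i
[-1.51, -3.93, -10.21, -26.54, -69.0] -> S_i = -1.51*2.60^i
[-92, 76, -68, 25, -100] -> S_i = Random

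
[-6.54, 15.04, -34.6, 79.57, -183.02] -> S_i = -6.54*(-2.30)^i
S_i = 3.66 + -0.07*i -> [3.66, 3.59, 3.52, 3.45, 3.38]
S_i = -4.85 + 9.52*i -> [-4.85, 4.67, 14.19, 23.71, 33.23]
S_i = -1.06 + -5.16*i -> [-1.06, -6.22, -11.38, -16.54, -21.7]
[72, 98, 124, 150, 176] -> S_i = 72 + 26*i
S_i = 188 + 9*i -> [188, 197, 206, 215, 224]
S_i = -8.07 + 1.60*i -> [-8.07, -6.47, -4.87, -3.27, -1.67]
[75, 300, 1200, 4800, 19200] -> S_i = 75*4^i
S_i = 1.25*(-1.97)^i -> [1.25, -2.46, 4.85, -9.56, 18.83]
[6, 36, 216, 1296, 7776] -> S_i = 6*6^i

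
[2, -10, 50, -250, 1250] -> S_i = 2*-5^i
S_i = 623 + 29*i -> [623, 652, 681, 710, 739]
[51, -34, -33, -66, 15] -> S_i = Random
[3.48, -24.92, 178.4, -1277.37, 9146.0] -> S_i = 3.48*(-7.16)^i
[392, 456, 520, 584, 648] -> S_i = 392 + 64*i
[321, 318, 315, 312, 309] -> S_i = 321 + -3*i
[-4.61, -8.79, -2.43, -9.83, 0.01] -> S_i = Random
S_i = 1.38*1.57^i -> [1.38, 2.17, 3.4, 5.34, 8.38]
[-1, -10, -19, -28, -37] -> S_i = -1 + -9*i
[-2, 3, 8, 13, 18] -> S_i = -2 + 5*i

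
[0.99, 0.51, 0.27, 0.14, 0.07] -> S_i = 0.99*0.52^i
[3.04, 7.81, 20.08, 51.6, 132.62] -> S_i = 3.04*2.57^i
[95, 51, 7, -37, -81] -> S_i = 95 + -44*i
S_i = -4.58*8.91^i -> [-4.58, -40.81, -363.6, -3239.65, -28865.31]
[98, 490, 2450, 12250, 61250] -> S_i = 98*5^i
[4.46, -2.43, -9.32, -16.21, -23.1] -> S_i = 4.46 + -6.89*i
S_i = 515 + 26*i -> [515, 541, 567, 593, 619]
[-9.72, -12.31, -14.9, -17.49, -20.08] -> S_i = -9.72 + -2.59*i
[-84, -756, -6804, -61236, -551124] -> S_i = -84*9^i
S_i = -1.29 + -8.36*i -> [-1.29, -9.65, -18.01, -26.37, -34.73]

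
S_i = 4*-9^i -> [4, -36, 324, -2916, 26244]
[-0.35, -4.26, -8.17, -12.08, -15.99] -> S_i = -0.35 + -3.91*i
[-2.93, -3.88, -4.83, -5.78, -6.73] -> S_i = -2.93 + -0.95*i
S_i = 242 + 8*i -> [242, 250, 258, 266, 274]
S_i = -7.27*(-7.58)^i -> [-7.27, 55.11, -417.71, 3166.23, -24000.0]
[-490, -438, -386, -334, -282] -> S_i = -490 + 52*i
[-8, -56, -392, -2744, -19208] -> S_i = -8*7^i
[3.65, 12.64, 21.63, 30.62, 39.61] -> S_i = 3.65 + 8.99*i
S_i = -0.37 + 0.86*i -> [-0.37, 0.49, 1.35, 2.21, 3.07]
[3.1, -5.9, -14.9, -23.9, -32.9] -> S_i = 3.10 + -9.00*i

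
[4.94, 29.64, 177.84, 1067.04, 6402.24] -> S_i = 4.94*6.00^i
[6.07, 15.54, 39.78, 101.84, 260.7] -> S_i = 6.07*2.56^i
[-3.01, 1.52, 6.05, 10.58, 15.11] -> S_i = -3.01 + 4.53*i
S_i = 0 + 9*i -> [0, 9, 18, 27, 36]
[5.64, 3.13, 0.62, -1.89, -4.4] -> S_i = 5.64 + -2.51*i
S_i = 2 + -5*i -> [2, -3, -8, -13, -18]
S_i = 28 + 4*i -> [28, 32, 36, 40, 44]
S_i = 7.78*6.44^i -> [7.78, 50.1, 322.66, 2077.96, 13382.06]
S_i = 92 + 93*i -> [92, 185, 278, 371, 464]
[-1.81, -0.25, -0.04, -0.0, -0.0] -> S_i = -1.81*0.14^i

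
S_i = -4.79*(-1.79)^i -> [-4.79, 8.57, -15.35, 27.47, -49.18]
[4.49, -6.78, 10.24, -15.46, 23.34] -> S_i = 4.49*(-1.51)^i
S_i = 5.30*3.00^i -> [5.3, 15.9, 47.7, 143.1, 429.3]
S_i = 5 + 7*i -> [5, 12, 19, 26, 33]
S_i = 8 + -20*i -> [8, -12, -32, -52, -72]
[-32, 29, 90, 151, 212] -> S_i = -32 + 61*i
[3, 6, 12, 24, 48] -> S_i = 3*2^i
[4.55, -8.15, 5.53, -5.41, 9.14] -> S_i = Random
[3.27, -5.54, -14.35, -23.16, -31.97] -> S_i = 3.27 + -8.81*i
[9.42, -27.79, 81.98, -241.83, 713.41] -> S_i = 9.42*(-2.95)^i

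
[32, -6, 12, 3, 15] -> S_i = Random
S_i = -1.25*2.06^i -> [-1.25, -2.58, -5.3, -10.93, -22.51]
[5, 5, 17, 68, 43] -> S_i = Random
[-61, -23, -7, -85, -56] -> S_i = Random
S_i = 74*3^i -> [74, 222, 666, 1998, 5994]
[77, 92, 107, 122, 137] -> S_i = 77 + 15*i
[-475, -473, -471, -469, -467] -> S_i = -475 + 2*i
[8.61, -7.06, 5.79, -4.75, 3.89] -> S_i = 8.61*(-0.82)^i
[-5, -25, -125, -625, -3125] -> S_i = -5*5^i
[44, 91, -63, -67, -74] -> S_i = Random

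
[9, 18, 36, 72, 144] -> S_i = 9*2^i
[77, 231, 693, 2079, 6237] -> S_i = 77*3^i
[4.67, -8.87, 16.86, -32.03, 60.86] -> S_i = 4.67*(-1.90)^i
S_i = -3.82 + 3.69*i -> [-3.82, -0.13, 3.56, 7.25, 10.94]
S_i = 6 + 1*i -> [6, 7, 8, 9, 10]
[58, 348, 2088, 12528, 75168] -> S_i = 58*6^i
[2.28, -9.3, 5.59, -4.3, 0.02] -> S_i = Random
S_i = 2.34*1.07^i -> [2.34, 2.5, 2.68, 2.87, 3.07]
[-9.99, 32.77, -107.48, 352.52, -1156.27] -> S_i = -9.99*(-3.28)^i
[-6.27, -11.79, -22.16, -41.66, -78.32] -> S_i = -6.27*1.88^i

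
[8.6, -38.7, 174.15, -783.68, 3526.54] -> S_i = 8.60*(-4.50)^i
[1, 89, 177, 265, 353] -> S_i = 1 + 88*i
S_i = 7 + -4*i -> [7, 3, -1, -5, -9]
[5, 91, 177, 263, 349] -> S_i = 5 + 86*i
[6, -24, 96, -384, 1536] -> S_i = 6*-4^i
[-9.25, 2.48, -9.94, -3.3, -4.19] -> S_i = Random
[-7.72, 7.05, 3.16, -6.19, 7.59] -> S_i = Random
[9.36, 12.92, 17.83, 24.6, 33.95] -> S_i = 9.36*1.38^i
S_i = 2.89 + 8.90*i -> [2.89, 11.79, 20.69, 29.59, 38.49]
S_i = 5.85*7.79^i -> [5.85, 45.57, 355.0, 2765.47, 21542.98]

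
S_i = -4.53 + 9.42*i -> [-4.53, 4.89, 14.31, 23.73, 33.15]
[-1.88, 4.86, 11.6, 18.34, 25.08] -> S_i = -1.88 + 6.74*i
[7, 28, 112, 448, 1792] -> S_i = 7*4^i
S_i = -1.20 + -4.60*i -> [-1.2, -5.8, -10.4, -15.0, -19.6]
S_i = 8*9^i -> [8, 72, 648, 5832, 52488]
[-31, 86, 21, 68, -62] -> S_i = Random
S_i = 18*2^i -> [18, 36, 72, 144, 288]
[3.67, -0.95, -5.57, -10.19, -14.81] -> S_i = 3.67 + -4.62*i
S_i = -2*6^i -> [-2, -12, -72, -432, -2592]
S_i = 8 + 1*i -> [8, 9, 10, 11, 12]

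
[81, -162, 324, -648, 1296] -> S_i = 81*-2^i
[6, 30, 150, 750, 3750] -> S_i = 6*5^i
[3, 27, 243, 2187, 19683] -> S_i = 3*9^i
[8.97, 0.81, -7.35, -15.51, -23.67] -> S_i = 8.97 + -8.16*i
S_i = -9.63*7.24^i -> [-9.63, -69.72, -504.78, -3654.62, -26459.43]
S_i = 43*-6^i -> [43, -258, 1548, -9288, 55728]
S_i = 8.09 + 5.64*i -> [8.09, 13.73, 19.37, 25.01, 30.65]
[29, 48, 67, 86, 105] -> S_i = 29 + 19*i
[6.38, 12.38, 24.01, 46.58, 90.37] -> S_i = 6.38*1.94^i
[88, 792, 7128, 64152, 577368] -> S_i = 88*9^i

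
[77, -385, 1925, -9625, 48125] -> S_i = 77*-5^i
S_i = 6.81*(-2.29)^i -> [6.81, -15.59, 35.71, -81.78, 187.28]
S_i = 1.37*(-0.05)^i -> [1.37, -0.07, 0.0, -0.0, 0.0]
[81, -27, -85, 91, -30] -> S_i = Random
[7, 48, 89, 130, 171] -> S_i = 7 + 41*i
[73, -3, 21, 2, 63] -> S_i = Random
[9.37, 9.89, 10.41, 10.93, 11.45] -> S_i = 9.37 + 0.52*i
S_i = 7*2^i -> [7, 14, 28, 56, 112]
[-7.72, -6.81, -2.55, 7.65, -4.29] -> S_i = Random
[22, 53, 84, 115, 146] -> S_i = 22 + 31*i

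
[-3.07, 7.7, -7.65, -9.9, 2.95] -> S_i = Random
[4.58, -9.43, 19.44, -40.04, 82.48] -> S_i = 4.58*(-2.06)^i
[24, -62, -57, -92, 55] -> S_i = Random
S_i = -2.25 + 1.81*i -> [-2.25, -0.44, 1.37, 3.18, 4.99]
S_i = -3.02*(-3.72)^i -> [-3.02, 11.23, -41.79, 155.47, -578.33]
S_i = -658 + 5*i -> [-658, -653, -648, -643, -638]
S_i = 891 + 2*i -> [891, 893, 895, 897, 899]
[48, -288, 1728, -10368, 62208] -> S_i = 48*-6^i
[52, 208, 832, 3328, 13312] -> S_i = 52*4^i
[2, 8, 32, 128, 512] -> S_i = 2*4^i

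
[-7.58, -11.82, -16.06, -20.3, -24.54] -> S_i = -7.58 + -4.24*i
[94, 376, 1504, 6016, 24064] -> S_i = 94*4^i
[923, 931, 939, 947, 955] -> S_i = 923 + 8*i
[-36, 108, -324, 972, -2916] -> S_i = -36*-3^i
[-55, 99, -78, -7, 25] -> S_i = Random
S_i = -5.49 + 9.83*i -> [-5.49, 4.34, 14.17, 24.0, 33.83]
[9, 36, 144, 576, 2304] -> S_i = 9*4^i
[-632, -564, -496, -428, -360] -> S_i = -632 + 68*i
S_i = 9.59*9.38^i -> [9.59, 89.95, 843.77, 7914.57, 74238.63]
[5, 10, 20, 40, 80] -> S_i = 5*2^i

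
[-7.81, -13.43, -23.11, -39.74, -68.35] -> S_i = -7.81*1.72^i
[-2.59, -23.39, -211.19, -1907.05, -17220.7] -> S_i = -2.59*9.03^i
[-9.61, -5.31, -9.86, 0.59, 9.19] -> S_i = Random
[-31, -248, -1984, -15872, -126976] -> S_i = -31*8^i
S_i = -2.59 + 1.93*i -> [-2.59, -0.66, 1.27, 3.2, 5.13]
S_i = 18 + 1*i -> [18, 19, 20, 21, 22]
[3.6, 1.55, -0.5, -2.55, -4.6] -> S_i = 3.60 + -2.05*i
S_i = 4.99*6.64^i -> [4.99, 33.13, 220.01, 1460.85, 9700.03]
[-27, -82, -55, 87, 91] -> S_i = Random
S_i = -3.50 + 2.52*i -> [-3.5, -0.98, 1.54, 4.06, 6.58]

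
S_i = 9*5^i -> [9, 45, 225, 1125, 5625]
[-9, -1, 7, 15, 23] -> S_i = -9 + 8*i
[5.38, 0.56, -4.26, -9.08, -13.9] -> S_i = 5.38 + -4.82*i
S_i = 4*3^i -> [4, 12, 36, 108, 324]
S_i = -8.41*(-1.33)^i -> [-8.41, 11.19, -14.88, 19.79, -26.31]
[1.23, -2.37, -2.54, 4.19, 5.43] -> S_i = Random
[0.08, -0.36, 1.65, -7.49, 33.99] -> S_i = 0.08*(-4.54)^i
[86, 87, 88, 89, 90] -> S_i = 86 + 1*i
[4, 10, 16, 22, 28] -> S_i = 4 + 6*i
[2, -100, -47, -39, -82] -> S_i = Random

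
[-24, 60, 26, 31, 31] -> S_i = Random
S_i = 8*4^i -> [8, 32, 128, 512, 2048]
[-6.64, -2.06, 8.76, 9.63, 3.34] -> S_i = Random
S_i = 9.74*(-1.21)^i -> [9.74, -11.79, 14.26, -17.26, 20.88]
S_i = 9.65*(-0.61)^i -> [9.65, -5.89, 3.59, -2.19, 1.34]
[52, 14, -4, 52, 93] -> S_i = Random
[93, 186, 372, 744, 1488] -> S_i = 93*2^i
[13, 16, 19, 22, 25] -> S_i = 13 + 3*i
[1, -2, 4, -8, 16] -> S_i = 1*-2^i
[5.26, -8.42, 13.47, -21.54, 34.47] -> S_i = 5.26*(-1.60)^i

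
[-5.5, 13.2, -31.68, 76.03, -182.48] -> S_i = -5.50*(-2.40)^i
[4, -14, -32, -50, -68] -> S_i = 4 + -18*i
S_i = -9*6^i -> [-9, -54, -324, -1944, -11664]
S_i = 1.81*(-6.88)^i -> [1.81, -12.45, 85.68, -589.45, 4055.39]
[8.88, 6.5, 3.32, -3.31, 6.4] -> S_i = Random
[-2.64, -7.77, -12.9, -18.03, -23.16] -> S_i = -2.64 + -5.13*i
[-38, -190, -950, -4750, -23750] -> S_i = -38*5^i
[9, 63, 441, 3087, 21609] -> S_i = 9*7^i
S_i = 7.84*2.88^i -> [7.84, 22.58, 65.03, 187.28, 539.37]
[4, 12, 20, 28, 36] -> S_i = 4 + 8*i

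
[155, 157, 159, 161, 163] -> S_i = 155 + 2*i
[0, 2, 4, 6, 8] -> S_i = 0 + 2*i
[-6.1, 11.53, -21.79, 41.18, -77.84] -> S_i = -6.10*(-1.89)^i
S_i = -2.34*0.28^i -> [-2.34, -0.66, -0.18, -0.05, -0.01]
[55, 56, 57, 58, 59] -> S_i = 55 + 1*i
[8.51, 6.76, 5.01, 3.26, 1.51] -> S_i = 8.51 + -1.75*i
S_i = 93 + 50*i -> [93, 143, 193, 243, 293]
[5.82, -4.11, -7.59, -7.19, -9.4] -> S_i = Random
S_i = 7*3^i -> [7, 21, 63, 189, 567]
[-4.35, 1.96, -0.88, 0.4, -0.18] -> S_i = -4.35*(-0.45)^i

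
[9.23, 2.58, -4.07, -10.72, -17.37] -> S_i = 9.23 + -6.65*i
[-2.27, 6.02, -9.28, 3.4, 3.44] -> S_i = Random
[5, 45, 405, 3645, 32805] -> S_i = 5*9^i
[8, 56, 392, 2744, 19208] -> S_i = 8*7^i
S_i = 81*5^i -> [81, 405, 2025, 10125, 50625]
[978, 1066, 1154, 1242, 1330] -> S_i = 978 + 88*i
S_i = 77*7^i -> [77, 539, 3773, 26411, 184877]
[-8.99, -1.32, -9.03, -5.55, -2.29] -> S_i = Random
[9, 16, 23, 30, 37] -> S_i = 9 + 7*i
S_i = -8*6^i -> [-8, -48, -288, -1728, -10368]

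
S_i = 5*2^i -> [5, 10, 20, 40, 80]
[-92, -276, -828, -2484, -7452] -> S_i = -92*3^i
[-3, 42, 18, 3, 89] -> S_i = Random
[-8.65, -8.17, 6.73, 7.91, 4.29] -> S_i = Random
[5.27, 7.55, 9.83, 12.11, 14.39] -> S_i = 5.27 + 2.28*i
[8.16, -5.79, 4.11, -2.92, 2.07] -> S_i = 8.16*(-0.71)^i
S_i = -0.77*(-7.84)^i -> [-0.77, 6.04, -47.33, 371.06, -2909.08]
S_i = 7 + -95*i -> [7, -88, -183, -278, -373]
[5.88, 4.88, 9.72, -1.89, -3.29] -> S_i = Random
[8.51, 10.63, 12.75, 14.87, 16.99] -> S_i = 8.51 + 2.12*i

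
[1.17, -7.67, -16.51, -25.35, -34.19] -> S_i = 1.17 + -8.84*i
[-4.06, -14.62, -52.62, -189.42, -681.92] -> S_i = -4.06*3.60^i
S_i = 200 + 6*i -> [200, 206, 212, 218, 224]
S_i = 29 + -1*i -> [29, 28, 27, 26, 25]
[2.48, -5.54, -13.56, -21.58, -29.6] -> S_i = 2.48 + -8.02*i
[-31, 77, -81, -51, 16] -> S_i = Random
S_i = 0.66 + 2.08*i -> [0.66, 2.74, 4.82, 6.9, 8.98]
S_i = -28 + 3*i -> [-28, -25, -22, -19, -16]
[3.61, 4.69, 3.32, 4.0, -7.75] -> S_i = Random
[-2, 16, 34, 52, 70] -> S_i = -2 + 18*i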